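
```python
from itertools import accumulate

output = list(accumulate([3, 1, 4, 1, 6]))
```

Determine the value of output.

Step 1: accumulate computes running sums:
  + 3 = 3
  + 1 = 4
  + 4 = 8
  + 1 = 9
  + 6 = 15
Therefore output = [3, 4, 8, 9, 15].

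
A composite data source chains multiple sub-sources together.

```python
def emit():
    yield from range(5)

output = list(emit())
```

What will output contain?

Step 1: yield from delegates to the iterable, yielding each element.
Step 2: Collected values: [0, 1, 2, 3, 4].
Therefore output = [0, 1, 2, 3, 4].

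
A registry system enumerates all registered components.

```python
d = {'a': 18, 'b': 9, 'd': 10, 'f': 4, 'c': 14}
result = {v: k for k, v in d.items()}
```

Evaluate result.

Step 1: Invert dict (swap keys and values):
  'a': 18 -> 18: 'a'
  'b': 9 -> 9: 'b'
  'd': 10 -> 10: 'd'
  'f': 4 -> 4: 'f'
  'c': 14 -> 14: 'c'
Therefore result = {18: 'a', 9: 'b', 10: 'd', 4: 'f', 14: 'c'}.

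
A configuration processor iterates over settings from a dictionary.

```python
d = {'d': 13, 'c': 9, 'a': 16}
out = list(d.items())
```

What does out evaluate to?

Step 1: d.items() returns (key, value) pairs in insertion order.
Therefore out = [('d', 13), ('c', 9), ('a', 16)].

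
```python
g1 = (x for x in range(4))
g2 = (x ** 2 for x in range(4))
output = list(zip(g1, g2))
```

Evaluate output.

Step 1: g1 produces [0, 1, 2, 3].
Step 2: g2 produces [0, 1, 4, 9].
Step 3: zip pairs them: [(0, 0), (1, 1), (2, 4), (3, 9)].
Therefore output = [(0, 0), (1, 1), (2, 4), (3, 9)].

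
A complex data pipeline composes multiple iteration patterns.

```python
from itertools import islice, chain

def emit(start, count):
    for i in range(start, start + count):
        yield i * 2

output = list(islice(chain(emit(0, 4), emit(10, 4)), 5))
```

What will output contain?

Step 1: emit(0, 4) yields [0, 2, 4, 6].
Step 2: emit(10, 4) yields [20, 22, 24, 26].
Step 3: chain concatenates: [0, 2, 4, 6, 20, 22, 24, 26].
Step 4: islice takes first 5: [0, 2, 4, 6, 20].
Therefore output = [0, 2, 4, 6, 20].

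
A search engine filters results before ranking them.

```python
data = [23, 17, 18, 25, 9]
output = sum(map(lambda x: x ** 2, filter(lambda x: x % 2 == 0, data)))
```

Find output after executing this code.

Step 1: Filter even numbers from [23, 17, 18, 25, 9]: [18]
Step 2: Square each: [324]
Step 3: Sum = 324.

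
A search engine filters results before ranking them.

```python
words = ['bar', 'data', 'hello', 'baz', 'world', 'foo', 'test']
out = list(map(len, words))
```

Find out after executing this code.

Step 1: Map len() to each word:
  'bar' -> 3
  'data' -> 4
  'hello' -> 5
  'baz' -> 3
  'world' -> 5
  'foo' -> 3
  'test' -> 4
Therefore out = [3, 4, 5, 3, 5, 3, 4].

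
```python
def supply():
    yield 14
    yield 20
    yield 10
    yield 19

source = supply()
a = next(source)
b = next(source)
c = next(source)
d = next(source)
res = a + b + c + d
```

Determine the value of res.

Step 1: Create generator and consume all values:
  a = next(source) = 14
  b = next(source) = 20
  c = next(source) = 10
  d = next(source) = 19
Step 2: res = 14 + 20 + 10 + 19 = 63.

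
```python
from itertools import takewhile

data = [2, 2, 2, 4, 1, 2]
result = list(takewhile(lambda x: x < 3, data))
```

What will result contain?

Step 1: takewhile stops at first element >= 3:
  2 < 3: take
  2 < 3: take
  2 < 3: take
  4 >= 3: stop
Therefore result = [2, 2, 2].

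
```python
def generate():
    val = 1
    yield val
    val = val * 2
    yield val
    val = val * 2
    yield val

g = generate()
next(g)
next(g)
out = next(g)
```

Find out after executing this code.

Step 1: Trace through generator execution:
  Yield 1: val starts at 1, yield 1
  Yield 2: val = 1 * 2 = 2, yield 2
  Yield 3: val = 2 * 2 = 4, yield 4
Step 2: First next() gets 1, second next() gets the second value, third next() yields 4.
Therefore out = 4.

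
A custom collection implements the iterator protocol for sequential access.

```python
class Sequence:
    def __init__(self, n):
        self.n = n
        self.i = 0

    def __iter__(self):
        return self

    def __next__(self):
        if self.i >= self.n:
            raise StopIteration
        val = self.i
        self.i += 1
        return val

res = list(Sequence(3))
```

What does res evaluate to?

Step 1: Sequence(3) creates an iterator counting 0 to 2.
Step 2: list() consumes all values: [0, 1, 2].
Therefore res = [0, 1, 2].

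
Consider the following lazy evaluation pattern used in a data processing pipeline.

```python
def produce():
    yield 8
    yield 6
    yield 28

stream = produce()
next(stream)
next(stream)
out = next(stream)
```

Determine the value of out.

Step 1: produce() creates a generator.
Step 2: next(stream) yields 8 (consumed and discarded).
Step 3: next(stream) yields 6 (consumed and discarded).
Step 4: next(stream) yields 28, assigned to out.
Therefore out = 28.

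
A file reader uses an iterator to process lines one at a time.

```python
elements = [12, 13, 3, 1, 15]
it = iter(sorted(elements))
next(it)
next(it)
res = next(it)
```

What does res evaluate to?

Step 1: sorted([12, 13, 3, 1, 15]) = [1, 3, 12, 13, 15].
Step 2: Create iterator and skip 2 elements.
Step 3: next() returns 12.
Therefore res = 12.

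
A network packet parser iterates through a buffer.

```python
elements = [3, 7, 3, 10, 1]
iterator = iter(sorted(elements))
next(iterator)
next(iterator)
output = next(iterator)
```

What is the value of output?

Step 1: sorted([3, 7, 3, 10, 1]) = [1, 3, 3, 7, 10].
Step 2: Create iterator and skip 2 elements.
Step 3: next() returns 3.
Therefore output = 3.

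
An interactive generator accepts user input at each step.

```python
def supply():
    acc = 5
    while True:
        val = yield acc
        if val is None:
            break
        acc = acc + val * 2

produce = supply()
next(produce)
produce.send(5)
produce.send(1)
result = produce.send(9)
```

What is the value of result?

Step 1: next() -> yield acc=5.
Step 2: send(5) -> val=5, acc = 5 + 5*2 = 15, yield 15.
Step 3: send(1) -> val=1, acc = 15 + 1*2 = 17, yield 17.
Step 4: send(9) -> val=9, acc = 17 + 9*2 = 35, yield 35.
Therefore result = 35.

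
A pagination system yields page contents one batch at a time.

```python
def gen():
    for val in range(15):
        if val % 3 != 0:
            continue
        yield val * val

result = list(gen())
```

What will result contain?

Step 1: Only yield val**2 when val is divisible by 3:
  val=0: 0 % 3 == 0, yield 0**2 = 0
  val=3: 3 % 3 == 0, yield 3**2 = 9
  val=6: 6 % 3 == 0, yield 6**2 = 36
  val=9: 9 % 3 == 0, yield 9**2 = 81
  val=12: 12 % 3 == 0, yield 12**2 = 144
Therefore result = [0, 9, 36, 81, 144].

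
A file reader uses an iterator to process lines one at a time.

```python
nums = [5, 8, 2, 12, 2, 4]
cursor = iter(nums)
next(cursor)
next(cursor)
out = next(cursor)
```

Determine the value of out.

Step 1: Create iterator over [5, 8, 2, 12, 2, 4].
Step 2: next() consumes 5.
Step 3: next() consumes 8.
Step 4: next() returns 2.
Therefore out = 2.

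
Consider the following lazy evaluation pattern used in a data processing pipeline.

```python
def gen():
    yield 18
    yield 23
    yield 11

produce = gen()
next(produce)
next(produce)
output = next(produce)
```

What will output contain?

Step 1: gen() creates a generator.
Step 2: next(produce) yields 18 (consumed and discarded).
Step 3: next(produce) yields 23 (consumed and discarded).
Step 4: next(produce) yields 11, assigned to output.
Therefore output = 11.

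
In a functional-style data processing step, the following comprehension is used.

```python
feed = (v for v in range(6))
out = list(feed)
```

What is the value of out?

Step 1: Generator expression iterates range(6): [0, 1, 2, 3, 4, 5].
Step 2: list() collects all values.
Therefore out = [0, 1, 2, 3, 4, 5].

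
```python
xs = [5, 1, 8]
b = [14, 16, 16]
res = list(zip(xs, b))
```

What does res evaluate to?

Step 1: zip pairs elements at same index:
  Index 0: (5, 14)
  Index 1: (1, 16)
  Index 2: (8, 16)
Therefore res = [(5, 14), (1, 16), (8, 16)].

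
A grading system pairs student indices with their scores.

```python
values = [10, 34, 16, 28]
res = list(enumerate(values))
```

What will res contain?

Step 1: enumerate pairs each element with its index:
  (0, 10)
  (1, 34)
  (2, 16)
  (3, 28)
Therefore res = [(0, 10), (1, 34), (2, 16), (3, 28)].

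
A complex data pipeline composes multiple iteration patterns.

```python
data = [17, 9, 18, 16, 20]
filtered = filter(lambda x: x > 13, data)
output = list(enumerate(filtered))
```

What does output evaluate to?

Step 1: Filter [17, 9, 18, 16, 20] for > 13: [17, 18, 16, 20].
Step 2: enumerate re-indexes from 0: [(0, 17), (1, 18), (2, 16), (3, 20)].
Therefore output = [(0, 17), (1, 18), (2, 16), (3, 20)].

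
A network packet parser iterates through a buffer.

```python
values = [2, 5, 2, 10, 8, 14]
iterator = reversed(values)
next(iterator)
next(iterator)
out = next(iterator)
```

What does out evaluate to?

Step 1: reversed([2, 5, 2, 10, 8, 14]) gives iterator: [14, 8, 10, 2, 5, 2].
Step 2: First next() = 14, second next() = 8.
Step 3: Third next() = 10.
Therefore out = 10.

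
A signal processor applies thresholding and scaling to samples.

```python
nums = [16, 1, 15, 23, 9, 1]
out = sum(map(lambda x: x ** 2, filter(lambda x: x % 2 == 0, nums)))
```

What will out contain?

Step 1: Filter even numbers from [16, 1, 15, 23, 9, 1]: [16]
Step 2: Square each: [256]
Step 3: Sum = 256.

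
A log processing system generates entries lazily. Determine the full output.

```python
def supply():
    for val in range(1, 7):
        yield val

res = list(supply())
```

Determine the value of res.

Step 1: The generator yields each value from range(1, 7).
Step 2: list() consumes all yields: [1, 2, 3, 4, 5, 6].
Therefore res = [1, 2, 3, 4, 5, 6].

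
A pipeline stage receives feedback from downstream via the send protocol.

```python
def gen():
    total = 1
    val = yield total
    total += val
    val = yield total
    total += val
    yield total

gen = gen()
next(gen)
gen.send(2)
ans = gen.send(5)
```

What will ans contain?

Step 1: next() -> yield total=1.
Step 2: send(2) -> val=2, total = 1+2 = 3, yield 3.
Step 3: send(5) -> val=5, total = 3+5 = 8, yield 8.
Therefore ans = 8.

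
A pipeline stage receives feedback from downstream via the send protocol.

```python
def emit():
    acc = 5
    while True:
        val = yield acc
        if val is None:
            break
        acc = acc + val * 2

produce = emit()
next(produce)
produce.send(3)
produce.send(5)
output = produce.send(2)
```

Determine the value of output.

Step 1: next() -> yield acc=5.
Step 2: send(3) -> val=3, acc = 5 + 3*2 = 11, yield 11.
Step 3: send(5) -> val=5, acc = 11 + 5*2 = 21, yield 21.
Step 4: send(2) -> val=2, acc = 21 + 2*2 = 25, yield 25.
Therefore output = 25.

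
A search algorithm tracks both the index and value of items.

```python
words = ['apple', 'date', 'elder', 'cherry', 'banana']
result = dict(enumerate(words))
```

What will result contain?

Step 1: enumerate pairs indices with words:
  0 -> 'apple'
  1 -> 'date'
  2 -> 'elder'
  3 -> 'cherry'
  4 -> 'banana'
Therefore result = {0: 'apple', 1: 'date', 2: 'elder', 3: 'cherry', 4: 'banana'}.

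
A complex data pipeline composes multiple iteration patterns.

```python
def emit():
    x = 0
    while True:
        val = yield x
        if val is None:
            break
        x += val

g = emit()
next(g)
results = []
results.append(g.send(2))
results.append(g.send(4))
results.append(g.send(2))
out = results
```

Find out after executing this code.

Step 1: next(g) -> yield 0.
Step 2: send(2) -> x = 2, yield 2.
Step 3: send(4) -> x = 6, yield 6.
Step 4: send(2) -> x = 8, yield 8.
Therefore out = [2, 6, 8].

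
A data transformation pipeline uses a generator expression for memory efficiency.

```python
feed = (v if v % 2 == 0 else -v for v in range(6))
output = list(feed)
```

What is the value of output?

Step 1: For each v in range(6), yield v if even, else -v:
  v=0: even, yield 0
  v=1: odd, yield -1
  v=2: even, yield 2
  v=3: odd, yield -3
  v=4: even, yield 4
  v=5: odd, yield -5
Therefore output = [0, -1, 2, -3, 4, -5].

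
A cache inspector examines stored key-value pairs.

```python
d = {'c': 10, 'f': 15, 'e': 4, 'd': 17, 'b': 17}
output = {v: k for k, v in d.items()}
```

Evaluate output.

Step 1: Invert dict (swap keys and values):
  'c': 10 -> 10: 'c'
  'f': 15 -> 15: 'f'
  'e': 4 -> 4: 'e'
  'd': 17 -> 17: 'd'
  'b': 17 -> 17: 'b'
Therefore output = {10: 'c', 15: 'f', 4: 'e', 17: 'b'}.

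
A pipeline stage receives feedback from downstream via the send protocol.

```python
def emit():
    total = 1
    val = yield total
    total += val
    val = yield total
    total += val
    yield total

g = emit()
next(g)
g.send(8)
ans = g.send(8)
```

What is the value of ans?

Step 1: next() -> yield total=1.
Step 2: send(8) -> val=8, total = 1+8 = 9, yield 9.
Step 3: send(8) -> val=8, total = 9+8 = 17, yield 17.
Therefore ans = 17.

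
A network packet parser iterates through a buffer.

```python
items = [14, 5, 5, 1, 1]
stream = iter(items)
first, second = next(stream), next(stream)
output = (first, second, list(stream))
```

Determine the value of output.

Step 1: Create iterator over [14, 5, 5, 1, 1].
Step 2: first = 14, second = 5.
Step 3: Remaining elements: [5, 1, 1].
Therefore output = (14, 5, [5, 1, 1]).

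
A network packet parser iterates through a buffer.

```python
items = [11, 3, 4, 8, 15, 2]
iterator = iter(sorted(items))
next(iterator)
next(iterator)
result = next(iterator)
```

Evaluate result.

Step 1: sorted([11, 3, 4, 8, 15, 2]) = [2, 3, 4, 8, 11, 15].
Step 2: Create iterator and skip 2 elements.
Step 3: next() returns 4.
Therefore result = 4.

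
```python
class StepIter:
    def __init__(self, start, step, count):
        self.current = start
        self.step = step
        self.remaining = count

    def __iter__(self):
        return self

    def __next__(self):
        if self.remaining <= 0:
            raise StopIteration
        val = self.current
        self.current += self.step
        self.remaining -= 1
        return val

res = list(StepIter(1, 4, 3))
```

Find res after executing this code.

Step 1: StepIter starts at 1, increments by 4, for 3 steps:
  Yield 1, then current += 4
  Yield 5, then current += 4
  Yield 9, then current += 4
Therefore res = [1, 5, 9].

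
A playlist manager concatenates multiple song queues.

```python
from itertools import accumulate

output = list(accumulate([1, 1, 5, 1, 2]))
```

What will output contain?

Step 1: accumulate computes running sums:
  + 1 = 1
  + 1 = 2
  + 5 = 7
  + 1 = 8
  + 2 = 10
Therefore output = [1, 2, 7, 8, 10].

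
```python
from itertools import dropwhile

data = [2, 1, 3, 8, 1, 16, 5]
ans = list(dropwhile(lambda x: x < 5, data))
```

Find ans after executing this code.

Step 1: dropwhile drops elements while < 5:
  2 < 5: dropped
  1 < 5: dropped
  3 < 5: dropped
  8: kept (dropping stopped)
Step 2: Remaining elements kept regardless of condition.
Therefore ans = [8, 1, 16, 5].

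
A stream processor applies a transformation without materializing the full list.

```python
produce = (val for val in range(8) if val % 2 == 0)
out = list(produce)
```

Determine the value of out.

Step 1: Filter range(8) keeping only even values:
  val=0: even, included
  val=1: odd, excluded
  val=2: even, included
  val=3: odd, excluded
  val=4: even, included
  val=5: odd, excluded
  val=6: even, included
  val=7: odd, excluded
Therefore out = [0, 2, 4, 6].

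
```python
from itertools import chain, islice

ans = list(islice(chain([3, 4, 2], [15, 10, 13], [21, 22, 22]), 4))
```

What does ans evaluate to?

Step 1: chain([3, 4, 2], [15, 10, 13], [21, 22, 22]) = [3, 4, 2, 15, 10, 13, 21, 22, 22].
Step 2: islice takes first 4 elements: [3, 4, 2, 15].
Therefore ans = [3, 4, 2, 15].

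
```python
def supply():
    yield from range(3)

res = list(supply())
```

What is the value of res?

Step 1: yield from delegates to the iterable, yielding each element.
Step 2: Collected values: [0, 1, 2].
Therefore res = [0, 1, 2].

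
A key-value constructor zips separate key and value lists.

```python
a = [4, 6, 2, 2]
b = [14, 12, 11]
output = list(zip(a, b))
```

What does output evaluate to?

Step 1: zip stops at shortest (len(a)=4, len(b)=3):
  Index 0: (4, 14)
  Index 1: (6, 12)
  Index 2: (2, 11)
Step 2: Last element of a (2) has no pair, dropped.
Therefore output = [(4, 14), (6, 12), (2, 11)].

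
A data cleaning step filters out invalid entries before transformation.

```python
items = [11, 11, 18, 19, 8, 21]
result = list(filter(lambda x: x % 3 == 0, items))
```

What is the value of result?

Step 1: Filter elements divisible by 3:
  11 % 3 = 2: removed
  11 % 3 = 2: removed
  18 % 3 = 0: kept
  19 % 3 = 1: removed
  8 % 3 = 2: removed
  21 % 3 = 0: kept
Therefore result = [18, 21].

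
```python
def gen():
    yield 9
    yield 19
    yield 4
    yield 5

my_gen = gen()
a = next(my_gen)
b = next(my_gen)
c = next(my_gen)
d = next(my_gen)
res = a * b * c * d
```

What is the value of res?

Step 1: Create generator and consume all values:
  a = next(my_gen) = 9
  b = next(my_gen) = 19
  c = next(my_gen) = 4
  d = next(my_gen) = 5
Step 2: res = 9 * 19 * 4 * 5 = 3420.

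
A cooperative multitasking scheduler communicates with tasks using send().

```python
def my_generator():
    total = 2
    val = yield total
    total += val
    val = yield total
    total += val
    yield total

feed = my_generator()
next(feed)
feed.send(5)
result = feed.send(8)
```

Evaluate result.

Step 1: next() -> yield total=2.
Step 2: send(5) -> val=5, total = 2+5 = 7, yield 7.
Step 3: send(8) -> val=8, total = 7+8 = 15, yield 15.
Therefore result = 15.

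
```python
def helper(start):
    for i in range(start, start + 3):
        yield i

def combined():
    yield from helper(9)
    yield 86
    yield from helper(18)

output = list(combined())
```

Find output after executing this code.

Step 1: combined() delegates to helper(9):
  yield 9
  yield 10
  yield 11
Step 2: yield 86
Step 3: Delegates to helper(18):
  yield 18
  yield 19
  yield 20
Therefore output = [9, 10, 11, 86, 18, 19, 20].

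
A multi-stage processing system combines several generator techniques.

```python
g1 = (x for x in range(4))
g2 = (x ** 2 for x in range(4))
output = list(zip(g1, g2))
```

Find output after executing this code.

Step 1: g1 produces [0, 1, 2, 3].
Step 2: g2 produces [0, 1, 4, 9].
Step 3: zip pairs them: [(0, 0), (1, 1), (2, 4), (3, 9)].
Therefore output = [(0, 0), (1, 1), (2, 4), (3, 9)].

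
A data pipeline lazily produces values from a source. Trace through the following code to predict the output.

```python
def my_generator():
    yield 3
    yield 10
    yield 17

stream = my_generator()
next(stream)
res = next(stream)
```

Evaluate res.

Step 1: my_generator() creates a generator.
Step 2: next(stream) yields 3 (consumed and discarded).
Step 3: next(stream) yields 10, assigned to res.
Therefore res = 10.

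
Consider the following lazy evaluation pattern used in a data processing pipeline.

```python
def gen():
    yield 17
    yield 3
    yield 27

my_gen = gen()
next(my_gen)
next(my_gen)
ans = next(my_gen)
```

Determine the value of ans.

Step 1: gen() creates a generator.
Step 2: next(my_gen) yields 17 (consumed and discarded).
Step 3: next(my_gen) yields 3 (consumed and discarded).
Step 4: next(my_gen) yields 27, assigned to ans.
Therefore ans = 27.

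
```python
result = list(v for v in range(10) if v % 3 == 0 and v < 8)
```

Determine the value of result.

Step 1: Filter range(10) where v % 3 == 0 and v < 8:
  v=0: both conditions met, included
  v=1: excluded (1 % 3 != 0)
  v=2: excluded (2 % 3 != 0)
  v=3: both conditions met, included
  v=4: excluded (4 % 3 != 0)
  v=5: excluded (5 % 3 != 0)
  v=6: both conditions met, included
  v=7: excluded (7 % 3 != 0)
  v=8: excluded (8 % 3 != 0, 8 >= 8)
  v=9: excluded (9 >= 8)
Therefore result = [0, 3, 6].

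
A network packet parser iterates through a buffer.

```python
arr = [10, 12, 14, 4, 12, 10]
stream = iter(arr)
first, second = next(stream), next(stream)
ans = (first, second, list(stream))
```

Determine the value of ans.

Step 1: Create iterator over [10, 12, 14, 4, 12, 10].
Step 2: first = 10, second = 12.
Step 3: Remaining elements: [14, 4, 12, 10].
Therefore ans = (10, 12, [14, 4, 12, 10]).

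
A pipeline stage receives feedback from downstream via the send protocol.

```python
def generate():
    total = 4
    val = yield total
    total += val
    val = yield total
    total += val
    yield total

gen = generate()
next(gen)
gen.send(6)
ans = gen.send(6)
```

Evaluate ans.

Step 1: next() -> yield total=4.
Step 2: send(6) -> val=6, total = 4+6 = 10, yield 10.
Step 3: send(6) -> val=6, total = 10+6 = 16, yield 16.
Therefore ans = 16.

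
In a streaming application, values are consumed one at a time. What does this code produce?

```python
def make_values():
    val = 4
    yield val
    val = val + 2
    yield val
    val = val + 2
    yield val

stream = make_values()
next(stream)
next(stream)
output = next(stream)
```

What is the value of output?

Step 1: Trace through generator execution:
  Yield 1: val starts at 4, yield 4
  Yield 2: val = 4 + 2 = 6, yield 6
  Yield 3: val = 6 + 2 = 8, yield 8
Step 2: First next() gets 4, second next() gets the second value, third next() yields 8.
Therefore output = 8.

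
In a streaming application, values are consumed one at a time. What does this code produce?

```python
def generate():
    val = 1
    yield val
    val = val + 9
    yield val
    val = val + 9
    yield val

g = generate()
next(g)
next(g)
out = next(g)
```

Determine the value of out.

Step 1: Trace through generator execution:
  Yield 1: val starts at 1, yield 1
  Yield 2: val = 1 + 9 = 10, yield 10
  Yield 3: val = 10 + 9 = 19, yield 19
Step 2: First next() gets 1, second next() gets the second value, third next() yields 19.
Therefore out = 19.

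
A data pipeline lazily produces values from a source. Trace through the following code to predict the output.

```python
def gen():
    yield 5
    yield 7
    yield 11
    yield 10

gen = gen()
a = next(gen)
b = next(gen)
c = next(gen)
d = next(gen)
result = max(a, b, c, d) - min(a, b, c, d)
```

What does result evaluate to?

Step 1: Create generator and consume all values:
  a = next(gen) = 5
  b = next(gen) = 7
  c = next(gen) = 11
  d = next(gen) = 10
Step 2: max = 11, min = 5, result = 11 - 5 = 6.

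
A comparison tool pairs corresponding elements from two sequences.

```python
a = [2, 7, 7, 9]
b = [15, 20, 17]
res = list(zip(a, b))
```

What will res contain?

Step 1: zip stops at shortest (len(a)=4, len(b)=3):
  Index 0: (2, 15)
  Index 1: (7, 20)
  Index 2: (7, 17)
Step 2: Last element of a (9) has no pair, dropped.
Therefore res = [(2, 15), (7, 20), (7, 17)].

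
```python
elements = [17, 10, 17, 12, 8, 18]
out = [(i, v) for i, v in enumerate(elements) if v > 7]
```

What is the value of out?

Step 1: Filter enumerate([17, 10, 17, 12, 8, 18]) keeping v > 7:
  (0, 17): 17 > 7, included
  (1, 10): 10 > 7, included
  (2, 17): 17 > 7, included
  (3, 12): 12 > 7, included
  (4, 8): 8 > 7, included
  (5, 18): 18 > 7, included
Therefore out = [(0, 17), (1, 10), (2, 17), (3, 12), (4, 8), (5, 18)].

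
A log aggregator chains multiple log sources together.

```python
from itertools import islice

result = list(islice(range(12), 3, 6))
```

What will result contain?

Step 1: islice(range(12), 3, 6) takes elements at indices [3, 6).
Step 2: Elements: [3, 4, 5].
Therefore result = [3, 4, 5].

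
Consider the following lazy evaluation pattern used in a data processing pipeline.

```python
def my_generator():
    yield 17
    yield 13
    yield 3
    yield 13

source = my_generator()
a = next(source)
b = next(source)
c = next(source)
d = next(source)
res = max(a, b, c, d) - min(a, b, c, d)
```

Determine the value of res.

Step 1: Create generator and consume all values:
  a = next(source) = 17
  b = next(source) = 13
  c = next(source) = 3
  d = next(source) = 13
Step 2: max = 17, min = 3, res = 17 - 3 = 14.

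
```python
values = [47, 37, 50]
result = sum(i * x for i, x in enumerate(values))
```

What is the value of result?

Step 1: Compute i * x for each (i, x) in enumerate([47, 37, 50]):
  i=0, x=47: 0*47 = 0
  i=1, x=37: 1*37 = 37
  i=2, x=50: 2*50 = 100
Step 2: sum = 0 + 37 + 100 = 137.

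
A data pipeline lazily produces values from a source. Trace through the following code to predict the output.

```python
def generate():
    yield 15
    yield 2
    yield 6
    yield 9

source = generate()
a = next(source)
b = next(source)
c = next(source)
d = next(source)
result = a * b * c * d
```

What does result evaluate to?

Step 1: Create generator and consume all values:
  a = next(source) = 15
  b = next(source) = 2
  c = next(source) = 6
  d = next(source) = 9
Step 2: result = 15 * 2 * 6 * 9 = 1620.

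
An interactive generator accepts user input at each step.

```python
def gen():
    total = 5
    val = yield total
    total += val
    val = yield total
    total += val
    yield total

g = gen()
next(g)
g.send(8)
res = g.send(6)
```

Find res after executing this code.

Step 1: next() -> yield total=5.
Step 2: send(8) -> val=8, total = 5+8 = 13, yield 13.
Step 3: send(6) -> val=6, total = 13+6 = 19, yield 19.
Therefore res = 19.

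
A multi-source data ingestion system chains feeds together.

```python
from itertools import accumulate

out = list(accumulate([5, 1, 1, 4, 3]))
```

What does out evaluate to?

Step 1: accumulate computes running sums:
  + 5 = 5
  + 1 = 6
  + 1 = 7
  + 4 = 11
  + 3 = 14
Therefore out = [5, 6, 7, 11, 14].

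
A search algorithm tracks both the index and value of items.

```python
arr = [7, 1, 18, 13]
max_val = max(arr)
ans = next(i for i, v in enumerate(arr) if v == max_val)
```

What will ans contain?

Step 1: max([7, 1, 18, 13]) = 18.
Step 2: Find first index where value == 18:
  Index 0: 7 != 18
  Index 1: 1 != 18
  Index 2: 18 == 18, found!
Therefore ans = 2.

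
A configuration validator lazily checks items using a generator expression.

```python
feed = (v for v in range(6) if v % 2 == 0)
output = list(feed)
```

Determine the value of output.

Step 1: Filter range(6) keeping only even values:
  v=0: even, included
  v=1: odd, excluded
  v=2: even, included
  v=3: odd, excluded
  v=4: even, included
  v=5: odd, excluded
Therefore output = [0, 2, 4].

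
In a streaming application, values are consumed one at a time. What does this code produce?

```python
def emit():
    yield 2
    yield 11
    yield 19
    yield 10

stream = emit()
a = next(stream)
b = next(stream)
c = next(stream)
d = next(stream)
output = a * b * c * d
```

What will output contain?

Step 1: Create generator and consume all values:
  a = next(stream) = 2
  b = next(stream) = 11
  c = next(stream) = 19
  d = next(stream) = 10
Step 2: output = 2 * 11 * 19 * 10 = 4180.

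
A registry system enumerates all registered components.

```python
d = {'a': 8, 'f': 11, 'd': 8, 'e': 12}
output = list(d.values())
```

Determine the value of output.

Step 1: d.values() returns the dictionary values in insertion order.
Therefore output = [8, 11, 8, 12].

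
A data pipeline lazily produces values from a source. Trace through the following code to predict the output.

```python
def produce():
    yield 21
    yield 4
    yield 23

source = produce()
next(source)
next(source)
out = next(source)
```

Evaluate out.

Step 1: produce() creates a generator.
Step 2: next(source) yields 21 (consumed and discarded).
Step 3: next(source) yields 4 (consumed and discarded).
Step 4: next(source) yields 23, assigned to out.
Therefore out = 23.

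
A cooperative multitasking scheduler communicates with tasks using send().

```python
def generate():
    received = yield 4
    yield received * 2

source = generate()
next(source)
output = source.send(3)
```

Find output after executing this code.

Step 1: next(source) advances to first yield, producing 4.
Step 2: send(3) resumes, received = 3.
Step 3: yield received * 2 = 3 * 2 = 6.
Therefore output = 6.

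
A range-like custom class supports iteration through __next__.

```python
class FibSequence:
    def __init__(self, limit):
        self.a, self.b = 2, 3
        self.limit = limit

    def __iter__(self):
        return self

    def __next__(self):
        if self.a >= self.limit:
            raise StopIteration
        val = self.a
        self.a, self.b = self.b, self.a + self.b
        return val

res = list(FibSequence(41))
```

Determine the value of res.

Step 1: Fibonacci-like sequence (a=2, b=3) until >= 41:
  Yield 2, then a,b = 3,5
  Yield 3, then a,b = 5,8
  Yield 5, then a,b = 8,13
  Yield 8, then a,b = 13,21
  Yield 13, then a,b = 21,34
  Yield 21, then a,b = 34,55
  Yield 34, then a,b = 55,89
Step 2: 55 >= 41, stop.
Therefore res = [2, 3, 5, 8, 13, 21, 34].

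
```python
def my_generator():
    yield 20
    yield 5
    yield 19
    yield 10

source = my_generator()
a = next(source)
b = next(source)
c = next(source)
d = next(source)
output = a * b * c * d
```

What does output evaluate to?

Step 1: Create generator and consume all values:
  a = next(source) = 20
  b = next(source) = 5
  c = next(source) = 19
  d = next(source) = 10
Step 2: output = 20 * 5 * 19 * 10 = 19000.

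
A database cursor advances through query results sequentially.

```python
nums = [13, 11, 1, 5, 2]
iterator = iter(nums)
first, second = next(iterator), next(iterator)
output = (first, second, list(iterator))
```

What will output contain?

Step 1: Create iterator over [13, 11, 1, 5, 2].
Step 2: first = 13, second = 11.
Step 3: Remaining elements: [1, 5, 2].
Therefore output = (13, 11, [1, 5, 2]).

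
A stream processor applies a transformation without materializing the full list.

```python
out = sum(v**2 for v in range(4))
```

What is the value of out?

Step 1: Compute v**2 for each v in range(4):
  v=0: 0**2 = 0
  v=1: 1**2 = 1
  v=2: 2**2 = 4
  v=3: 3**2 = 9
Step 2: sum = 0 + 1 + 4 + 9 = 14.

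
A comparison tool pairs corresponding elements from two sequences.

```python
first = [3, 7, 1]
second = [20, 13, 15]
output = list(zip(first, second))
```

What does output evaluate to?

Step 1: zip pairs elements at same index:
  Index 0: (3, 20)
  Index 1: (7, 13)
  Index 2: (1, 15)
Therefore output = [(3, 20), (7, 13), (1, 15)].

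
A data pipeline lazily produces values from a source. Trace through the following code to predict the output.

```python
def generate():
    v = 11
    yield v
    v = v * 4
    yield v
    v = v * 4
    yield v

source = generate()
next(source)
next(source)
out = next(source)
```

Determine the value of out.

Step 1: Trace through generator execution:
  Yield 1: v starts at 11, yield 11
  Yield 2: v = 11 * 4 = 44, yield 44
  Yield 3: v = 44 * 4 = 176, yield 176
Step 2: First next() gets 11, second next() gets the second value, third next() yields 176.
Therefore out = 176.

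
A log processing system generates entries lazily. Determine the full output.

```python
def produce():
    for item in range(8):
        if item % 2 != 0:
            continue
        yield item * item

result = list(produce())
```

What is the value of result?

Step 1: Only yield item**2 when item is divisible by 2:
  item=0: 0 % 2 == 0, yield 0**2 = 0
  item=2: 2 % 2 == 0, yield 2**2 = 4
  item=4: 4 % 2 == 0, yield 4**2 = 16
  item=6: 6 % 2 == 0, yield 6**2 = 36
Therefore result = [0, 4, 16, 36].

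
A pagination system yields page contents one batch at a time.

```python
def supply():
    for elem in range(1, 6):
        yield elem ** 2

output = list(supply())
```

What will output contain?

Step 1: For each elem in range(1, 6), yield elem**2:
  elem=1: yield 1**2 = 1
  elem=2: yield 2**2 = 4
  elem=3: yield 3**2 = 9
  elem=4: yield 4**2 = 16
  elem=5: yield 5**2 = 25
Therefore output = [1, 4, 9, 16, 25].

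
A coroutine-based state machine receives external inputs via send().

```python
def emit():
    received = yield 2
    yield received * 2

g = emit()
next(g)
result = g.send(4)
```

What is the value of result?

Step 1: next(g) advances to first yield, producing 2.
Step 2: send(4) resumes, received = 4.
Step 3: yield received * 2 = 4 * 2 = 8.
Therefore result = 8.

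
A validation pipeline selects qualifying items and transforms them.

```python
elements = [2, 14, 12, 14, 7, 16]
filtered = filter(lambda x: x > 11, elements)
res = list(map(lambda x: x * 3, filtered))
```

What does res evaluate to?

Step 1: Filter elements for elements > 11:
  2: removed
  14: kept
  12: kept
  14: kept
  7: removed
  16: kept
Step 2: Map x * 3 on filtered [14, 12, 14, 16]:
  14 -> 42
  12 -> 36
  14 -> 42
  16 -> 48
Therefore res = [42, 36, 42, 48].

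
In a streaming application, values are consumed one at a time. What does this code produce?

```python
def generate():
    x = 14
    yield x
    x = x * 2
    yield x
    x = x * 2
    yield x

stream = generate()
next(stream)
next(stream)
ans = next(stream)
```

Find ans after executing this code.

Step 1: Trace through generator execution:
  Yield 1: x starts at 14, yield 14
  Yield 2: x = 14 * 2 = 28, yield 28
  Yield 3: x = 28 * 2 = 56, yield 56
Step 2: First next() gets 14, second next() gets the second value, third next() yields 56.
Therefore ans = 56.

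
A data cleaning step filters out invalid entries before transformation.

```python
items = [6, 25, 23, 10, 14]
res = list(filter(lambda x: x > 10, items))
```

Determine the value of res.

Step 1: Filter elements > 10:
  6: removed
  25: kept
  23: kept
  10: removed
  14: kept
Therefore res = [25, 23, 14].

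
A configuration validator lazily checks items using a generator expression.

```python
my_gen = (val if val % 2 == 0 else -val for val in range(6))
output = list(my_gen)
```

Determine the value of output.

Step 1: For each val in range(6), yield val if even, else -val:
  val=0: even, yield 0
  val=1: odd, yield -1
  val=2: even, yield 2
  val=3: odd, yield -3
  val=4: even, yield 4
  val=5: odd, yield -5
Therefore output = [0, -1, 2, -3, 4, -5].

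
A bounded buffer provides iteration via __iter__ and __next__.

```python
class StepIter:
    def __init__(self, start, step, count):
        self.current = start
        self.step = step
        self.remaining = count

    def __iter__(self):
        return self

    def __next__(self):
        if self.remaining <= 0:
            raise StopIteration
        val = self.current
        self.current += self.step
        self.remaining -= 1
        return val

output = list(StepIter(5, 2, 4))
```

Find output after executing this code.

Step 1: StepIter starts at 5, increments by 2, for 4 steps:
  Yield 5, then current += 2
  Yield 7, then current += 2
  Yield 9, then current += 2
  Yield 11, then current += 2
Therefore output = [5, 7, 9, 11].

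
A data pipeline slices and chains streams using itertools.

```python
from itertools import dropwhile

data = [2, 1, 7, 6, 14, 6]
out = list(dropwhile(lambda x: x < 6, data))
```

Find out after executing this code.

Step 1: dropwhile drops elements while < 6:
  2 < 6: dropped
  1 < 6: dropped
  7: kept (dropping stopped)
Step 2: Remaining elements kept regardless of condition.
Therefore out = [7, 6, 14, 6].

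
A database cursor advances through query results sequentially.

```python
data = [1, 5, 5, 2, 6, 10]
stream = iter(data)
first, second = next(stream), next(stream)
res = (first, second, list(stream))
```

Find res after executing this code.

Step 1: Create iterator over [1, 5, 5, 2, 6, 10].
Step 2: first = 1, second = 5.
Step 3: Remaining elements: [5, 2, 6, 10].
Therefore res = (1, 5, [5, 2, 6, 10]).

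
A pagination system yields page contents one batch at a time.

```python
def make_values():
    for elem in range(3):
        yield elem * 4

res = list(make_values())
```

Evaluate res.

Step 1: For each elem in range(3), yield elem * 4:
  elem=0: yield 0 * 4 = 0
  elem=1: yield 1 * 4 = 4
  elem=2: yield 2 * 4 = 8
Therefore res = [0, 4, 8].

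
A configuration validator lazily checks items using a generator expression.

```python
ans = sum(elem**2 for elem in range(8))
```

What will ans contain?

Step 1: Compute elem**2 for each elem in range(8):
  elem=0: 0**2 = 0
  elem=1: 1**2 = 1
  elem=2: 2**2 = 4
  elem=3: 3**2 = 9
  elem=4: 4**2 = 16
  elem=5: 5**2 = 25
  elem=6: 6**2 = 36
  elem=7: 7**2 = 49
Step 2: sum = 0 + 1 + 4 + 9 + 16 + 25 + 36 + 49 = 140.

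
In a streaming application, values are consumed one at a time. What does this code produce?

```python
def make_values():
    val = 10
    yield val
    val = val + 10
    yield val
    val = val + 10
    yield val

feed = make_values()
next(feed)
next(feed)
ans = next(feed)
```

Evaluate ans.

Step 1: Trace through generator execution:
  Yield 1: val starts at 10, yield 10
  Yield 2: val = 10 + 10 = 20, yield 20
  Yield 3: val = 20 + 10 = 30, yield 30
Step 2: First next() gets 10, second next() gets the second value, third next() yields 30.
Therefore ans = 30.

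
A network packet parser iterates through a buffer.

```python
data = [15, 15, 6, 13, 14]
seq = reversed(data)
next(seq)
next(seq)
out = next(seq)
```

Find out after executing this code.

Step 1: reversed([15, 15, 6, 13, 14]) gives iterator: [14, 13, 6, 15, 15].
Step 2: First next() = 14, second next() = 13.
Step 3: Third next() = 6.
Therefore out = 6.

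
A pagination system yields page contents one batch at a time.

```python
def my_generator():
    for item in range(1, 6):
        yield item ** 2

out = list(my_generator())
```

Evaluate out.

Step 1: For each item in range(1, 6), yield item**2:
  item=1: yield 1**2 = 1
  item=2: yield 2**2 = 4
  item=3: yield 3**2 = 9
  item=4: yield 4**2 = 16
  item=5: yield 5**2 = 25
Therefore out = [1, 4, 9, 16, 25].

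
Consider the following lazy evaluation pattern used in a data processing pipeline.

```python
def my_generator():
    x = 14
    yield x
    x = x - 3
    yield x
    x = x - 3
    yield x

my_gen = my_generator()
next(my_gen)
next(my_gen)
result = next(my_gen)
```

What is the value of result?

Step 1: Trace through generator execution:
  Yield 1: x starts at 14, yield 14
  Yield 2: x = 14 - 3 = 11, yield 11
  Yield 3: x = 11 - 3 = 8, yield 8
Step 2: First next() gets 14, second next() gets the second value, third next() yields 8.
Therefore result = 8.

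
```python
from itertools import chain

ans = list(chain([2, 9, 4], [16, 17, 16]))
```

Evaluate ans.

Step 1: chain() concatenates iterables: [2, 9, 4] + [16, 17, 16].
Therefore ans = [2, 9, 4, 16, 17, 16].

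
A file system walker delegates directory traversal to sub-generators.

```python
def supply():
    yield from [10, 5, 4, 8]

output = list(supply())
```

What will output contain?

Step 1: yield from delegates to the iterable, yielding each element.
Step 2: Collected values: [10, 5, 4, 8].
Therefore output = [10, 5, 4, 8].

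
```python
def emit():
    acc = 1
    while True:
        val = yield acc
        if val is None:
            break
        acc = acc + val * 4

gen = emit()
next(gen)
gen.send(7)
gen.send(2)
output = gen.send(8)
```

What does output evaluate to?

Step 1: next() -> yield acc=1.
Step 2: send(7) -> val=7, acc = 1 + 7*4 = 29, yield 29.
Step 3: send(2) -> val=2, acc = 29 + 2*4 = 37, yield 37.
Step 4: send(8) -> val=8, acc = 37 + 8*4 = 69, yield 69.
Therefore output = 69.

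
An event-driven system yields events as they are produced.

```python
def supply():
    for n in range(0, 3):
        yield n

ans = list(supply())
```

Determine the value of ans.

Step 1: The generator yields each value from range(0, 3).
Step 2: list() consumes all yields: [0, 1, 2].
Therefore ans = [0, 1, 2].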